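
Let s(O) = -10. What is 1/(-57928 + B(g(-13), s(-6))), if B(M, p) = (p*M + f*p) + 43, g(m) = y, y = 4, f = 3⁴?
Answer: -1/58735 ≈ -1.7026e-5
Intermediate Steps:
f = 81
g(m) = 4
B(M, p) = 43 + 81*p + M*p (B(M, p) = (p*M + 81*p) + 43 = (M*p + 81*p) + 43 = (81*p + M*p) + 43 = 43 + 81*p + M*p)
1/(-57928 + B(g(-13), s(-6))) = 1/(-57928 + (43 + 81*(-10) + 4*(-10))) = 1/(-57928 + (43 - 810 - 40)) = 1/(-57928 - 807) = 1/(-58735) = -1/58735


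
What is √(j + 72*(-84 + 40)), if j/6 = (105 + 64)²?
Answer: 17*√582 ≈ 410.12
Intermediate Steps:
j = 171366 (j = 6*(105 + 64)² = 6*169² = 6*28561 = 171366)
√(j + 72*(-84 + 40)) = √(171366 + 72*(-84 + 40)) = √(171366 + 72*(-44)) = √(171366 - 3168) = √168198 = 17*√582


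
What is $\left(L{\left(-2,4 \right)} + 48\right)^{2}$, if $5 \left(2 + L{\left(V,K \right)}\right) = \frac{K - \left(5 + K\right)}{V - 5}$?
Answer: $\frac{104329}{49} \approx 2129.2$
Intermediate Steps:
$L{\left(V,K \right)} = -2 - \frac{1}{-5 + V}$ ($L{\left(V,K \right)} = -2 + \frac{\left(K - \left(5 + K\right)\right) \frac{1}{V - 5}}{5} = -2 + \frac{\left(-5\right) \frac{1}{-5 + V}}{5} = -2 - \frac{1}{-5 + V}$)
$\left(L{\left(-2,4 \right)} + 48\right)^{2} = \left(\frac{9 - -4}{-5 - 2} + 48\right)^{2} = \left(\frac{9 + 4}{-7} + 48\right)^{2} = \left(\left(- \frac{1}{7}\right) 13 + 48\right)^{2} = \left(- \frac{13}{7} + 48\right)^{2} = \left(\frac{323}{7}\right)^{2} = \frac{104329}{49}$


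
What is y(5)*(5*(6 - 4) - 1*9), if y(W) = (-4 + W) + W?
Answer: 6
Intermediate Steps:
y(W) = -4 + 2*W
y(5)*(5*(6 - 4) - 1*9) = (-4 + 2*5)*(5*(6 - 4) - 1*9) = (-4 + 10)*(5*2 - 9) = 6*(10 - 9) = 6*1 = 6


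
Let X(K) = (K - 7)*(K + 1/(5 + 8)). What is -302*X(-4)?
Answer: -169422/13 ≈ -13032.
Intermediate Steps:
X(K) = (-7 + K)*(1/13 + K) (X(K) = (-7 + K)*(K + 1/13) = (-7 + K)*(1/13 + K))
-302*X(-4) = -302*(-7/13 + (-4)² - 90/13*(-4)) = -302*(-7/13 + 16 + 360/13) = -302*561/13 = -169422/13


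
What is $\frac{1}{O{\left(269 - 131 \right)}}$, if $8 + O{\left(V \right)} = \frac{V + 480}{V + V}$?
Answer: $- \frac{46}{265} \approx -0.17358$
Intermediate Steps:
$O{\left(V \right)} = -8 + \frac{480 + V}{2 V}$ ($O{\left(V \right)} = -8 + \frac{V + 480}{V + V} = -8 + \frac{480 + V}{2 V}$)
$\frac{1}{O{\left(269 - 131 \right)}} = \frac{1}{- \frac{15}{2} + \frac{240}{269 - 131}} = \frac{1}{- \frac{15}{2} + \frac{240}{138}} = \frac{1}{- \frac{15}{2} + 240 \cdot \frac{1}{138}} = \frac{1}{- \frac{15}{2} + \frac{40}{23}} = \frac{1}{- \frac{265}{46}} = - \frac{46}{265}$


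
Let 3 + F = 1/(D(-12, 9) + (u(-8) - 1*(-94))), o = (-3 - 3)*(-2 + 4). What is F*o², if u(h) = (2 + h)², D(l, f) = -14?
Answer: -12492/29 ≈ -430.76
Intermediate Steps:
o = -12 (o = -6*2 = -12)
F = -347/116 (F = -3 + 1/(-14 + ((2 - 8)² - 1*(-94))) = -3 + 1/(-14 + ((-6)² + 94)) = -3 + 1/(-14 + (36 + 94)) = -3 + 1/(-14 + 130) = -3 + 1/116 = -347/116 ≈ -2.9914)
F*o² = -347/116*(-12)² = -347/116*144 = -12492/29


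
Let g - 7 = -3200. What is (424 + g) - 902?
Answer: -3671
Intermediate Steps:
g = -3193 (g = 7 - 3200 = -3193)
(424 + g) - 902 = (424 - 3193) - 902 = -2769 - 902 = -3671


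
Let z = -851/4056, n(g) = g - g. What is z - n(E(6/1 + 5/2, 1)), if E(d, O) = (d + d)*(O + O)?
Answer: -851/4056 ≈ -0.20981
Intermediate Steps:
E(d, O) = 4*O*d (E(d, O) = (2*d)*(2*O) = 4*O*d)
n(g) = 0
z = -851/4056 (z = -851*1/4056 = -851/4056 ≈ -0.20981)
z - n(E(6/1 + 5/2, 1)) = -851/4056 - 1*0 = -851/4056 + 0 = -851/4056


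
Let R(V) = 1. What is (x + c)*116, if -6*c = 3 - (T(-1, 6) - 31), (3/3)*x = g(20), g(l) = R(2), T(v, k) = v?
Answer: -1682/3 ≈ -560.67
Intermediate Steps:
g(l) = 1
x = 1
c = -35/6 (c = -(3 - (-1 - 31))/6 = -(3 - 1*(-32))/6 = -(3 + 32)/6 = -1/6*35 = -35/6 ≈ -5.8333)
(x + c)*116 = (1 - 35/6)*116 = -29/6*116 = -1682/3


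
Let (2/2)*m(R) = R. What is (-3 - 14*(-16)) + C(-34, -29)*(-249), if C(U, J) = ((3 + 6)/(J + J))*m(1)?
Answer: 15059/58 ≈ 259.64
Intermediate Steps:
m(R) = R
C(U, J) = 9/(2*J) (C(U, J) = ((3 + 6)/(J + J))*1 = (9/((2*J)))*1 = (9*(1/(2*J)))*1 = (9/(2*J))*1 = 9/(2*J))
(-3 - 14*(-16)) + C(-34, -29)*(-249) = (-3 - 14*(-16)) + ((9/2)/(-29))*(-249) = (-3 + 224) + ((9/2)*(-1/29))*(-249) = 221 - 9/58*(-249) = 221 + 2241/58 = 15059/58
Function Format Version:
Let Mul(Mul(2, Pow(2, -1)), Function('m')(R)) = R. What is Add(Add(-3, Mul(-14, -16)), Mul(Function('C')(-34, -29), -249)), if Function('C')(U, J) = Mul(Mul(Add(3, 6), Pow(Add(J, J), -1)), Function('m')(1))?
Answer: Rational(15059, 58) ≈ 259.64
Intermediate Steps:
Function('m')(R) = R
Function('C')(U, J) = Mul(Rational(9, 2), Pow(J, -1)) (Function('C')(U, J) = Mul(Mul(Add(3, 6), Pow(Add(J, J), -1)), 1) = Mul(Mul(9, Pow(Mul(2, J), -1)), 1) = Mul(Mul(9, Mul(Rational(1, 2), Pow(J, -1))), 1) = Mul(Mul(Rational(9, 2), Pow(J, -1)), 1) = Mul(Rational(9, 2), Pow(J, -1)))
Add(Add(-3, Mul(-14, -16)), Mul(Function('C')(-34, -29), -249)) = Add(Add(-3, Mul(-14, -16)), Mul(Mul(Rational(9, 2), Pow(-29, -1)), -249)) = Add(Add(-3, 224), Mul(Mul(Rational(9, 2), Rational(-1, 29)), -249)) = Add(221, Mul(Rational(-9, 58), -249)) = Add(221, Rational(2241, 58)) = Rational(15059, 58)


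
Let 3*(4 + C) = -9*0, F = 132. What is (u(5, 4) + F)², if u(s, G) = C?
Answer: 16384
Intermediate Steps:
C = -4 (C = -4 + (-9*0)/3 = -4 + (⅓)*0 = -4 + 0 = -4)
u(s, G) = -4
(u(5, 4) + F)² = (-4 + 132)² = 128² = 16384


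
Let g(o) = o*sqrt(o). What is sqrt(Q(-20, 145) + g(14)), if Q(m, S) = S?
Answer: sqrt(145 + 14*sqrt(14)) ≈ 14.049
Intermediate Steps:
g(o) = o**(3/2)
sqrt(Q(-20, 145) + g(14)) = sqrt(145 + 14**(3/2)) = sqrt(145 + 14*sqrt(14))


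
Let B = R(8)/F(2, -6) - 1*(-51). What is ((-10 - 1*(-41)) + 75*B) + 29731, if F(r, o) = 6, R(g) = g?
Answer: 33687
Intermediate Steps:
B = 157/3 (B = 8/6 - 1*(-51) = 8*(⅙) + 51 = 4/3 + 51 = 157/3 ≈ 52.333)
((-10 - 1*(-41)) + 75*B) + 29731 = ((-10 - 1*(-41)) + 75*(157/3)) + 29731 = ((-10 + 41) + 3925) + 29731 = (31 + 3925) + 29731 = 3956 + 29731 = 33687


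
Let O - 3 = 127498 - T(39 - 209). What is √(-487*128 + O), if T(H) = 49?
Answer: 2*√16279 ≈ 255.18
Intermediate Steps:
O = 127452 (O = 3 + (127498 - 1*49) = 3 + (127498 - 49) = 3 + 127449 = 127452)
√(-487*128 + O) = √(-487*128 + 127452) = √(-62336 + 127452) = √65116 = 2*√16279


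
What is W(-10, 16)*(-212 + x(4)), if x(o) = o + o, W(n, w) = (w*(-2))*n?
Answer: -65280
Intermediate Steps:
W(n, w) = -2*n*w (W(n, w) = (-2*w)*n = -2*n*w)
x(o) = 2*o
W(-10, 16)*(-212 + x(4)) = (-2*(-10)*16)*(-212 + 2*4) = 320*(-212 + 8) = 320*(-204) = -65280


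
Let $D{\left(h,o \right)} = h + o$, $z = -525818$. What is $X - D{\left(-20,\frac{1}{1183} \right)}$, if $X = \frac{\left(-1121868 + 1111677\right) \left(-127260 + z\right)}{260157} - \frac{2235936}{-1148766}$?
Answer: $\frac{502919017480997651}{19641711540997} \approx 25605.0$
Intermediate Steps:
$X = \frac{424789687111990}{16603306459}$ ($X = \frac{\left(-1121868 + 1111677\right) \left(-127260 - 525818\right)}{260157} - \frac{2235936}{-1148766} = \left(-10191\right) \left(-653078\right) \frac{1}{260157} - - \frac{372656}{191461} = 6655517898 \cdot \frac{1}{260157} + \frac{372656}{191461} = \frac{2218505966}{86719} + \frac{372656}{191461} = \frac{424789687111990}{16603306459} \approx 25585.0$)
$X - D{\left(-20,\frac{1}{1183} \right)} = \frac{424789687111990}{16603306459} - \left(-20 + \frac{1}{1183}\right) = \frac{424789687111990}{16603306459} - - \frac{23659}{1183} = \frac{424789687111990}{16603306459} + \frac{23659}{1183} = \frac{502919017480997651}{19641711540997}$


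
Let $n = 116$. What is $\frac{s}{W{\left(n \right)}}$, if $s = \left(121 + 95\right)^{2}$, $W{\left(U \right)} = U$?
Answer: $\frac{11664}{29} \approx 402.21$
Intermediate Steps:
$s = 46656$ ($s = 216^{2} = 46656$)
$\frac{s}{W{\left(n \right)}} = \frac{46656}{116} = 46656 \cdot \frac{1}{116} = \frac{11664}{29}$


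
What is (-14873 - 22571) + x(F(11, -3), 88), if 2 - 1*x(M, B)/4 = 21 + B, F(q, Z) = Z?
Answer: -37872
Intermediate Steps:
x(M, B) = -76 - 4*B (x(M, B) = 8 - 4*(21 + B) = 8 + (-84 - 4*B) = -76 - 4*B)
(-14873 - 22571) + x(F(11, -3), 88) = (-14873 - 22571) + (-76 - 4*88) = -37444 + (-76 - 352) = -37444 - 428 = -37872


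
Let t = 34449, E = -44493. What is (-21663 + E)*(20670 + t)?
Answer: -3646452564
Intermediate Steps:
(-21663 + E)*(20670 + t) = (-21663 - 44493)*(20670 + 34449) = -66156*55119 = -3646452564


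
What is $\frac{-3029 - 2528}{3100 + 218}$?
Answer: $- \frac{5557}{3318} \approx -1.6748$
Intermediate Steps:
$\frac{-3029 - 2528}{3100 + 218} = - \frac{5557}{3318}$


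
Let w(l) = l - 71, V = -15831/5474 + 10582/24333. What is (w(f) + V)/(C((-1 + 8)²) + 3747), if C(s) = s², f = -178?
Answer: -33493801513/818906480616 ≈ -0.040901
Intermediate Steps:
V = -327289855/133198842 (V = -15831*1/5474 + 10582*(1/24333) = -15831/5474 + 10582/24333 = -327289855/133198842 ≈ -2.4572)
w(l) = -71 + l
(w(f) + V)/(C((-1 + 8)²) + 3747) = ((-71 - 178) - 327289855/133198842)/(((-1 + 8)²)² + 3747) = (-249 - 327289855/133198842)/((7²)² + 3747) = -33493801513/(133198842*(49² + 3747)) = -33493801513/(133198842*(2401 + 3747)) = -33493801513/133198842/6148 = -33493801513/133198842*1/6148 = -33493801513/818906480616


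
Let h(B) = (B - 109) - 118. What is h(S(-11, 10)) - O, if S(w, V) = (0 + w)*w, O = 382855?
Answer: -382961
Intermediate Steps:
S(w, V) = w**2 (S(w, V) = w*w = w**2)
h(B) = -227 + B (h(B) = (-109 + B) - 118 = -227 + B)
h(S(-11, 10)) - O = (-227 + (-11)**2) - 1*382855 = (-227 + 121) - 382855 = -106 - 382855 = -382961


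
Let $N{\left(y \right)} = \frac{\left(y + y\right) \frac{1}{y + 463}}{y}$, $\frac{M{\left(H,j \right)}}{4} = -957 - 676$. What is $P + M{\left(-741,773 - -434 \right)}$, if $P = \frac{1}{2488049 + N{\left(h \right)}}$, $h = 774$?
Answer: $- \frac{20103644927943}{3077716615} \approx -6532.0$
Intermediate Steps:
$M{\left(H,j \right)} = -6532$ ($M{\left(H,j \right)} = 4 \left(-957 - 676\right) = 4 \left(-1633\right) = -6532$)
$N{\left(y \right)} = \frac{2}{463 + y}$ ($N{\left(y \right)} = \frac{2 y \frac{1}{463 + y}}{y} = \frac{2}{463 + y}$)
$P = \frac{1237}{3077716615}$ ($P = \frac{1}{2488049 + \frac{2}{463 + 774}} = \frac{1}{2488049 + \frac{2}{1237}} = \frac{1}{\frac{3077716615}{1237}} = \frac{1237}{3077716615} \approx 4.0192 \cdot 10^{-7}$)
$P + M{\left(-741,773 - -434 \right)} = \frac{1237}{3077716615} - 6532 = - \frac{20103644927943}{3077716615}$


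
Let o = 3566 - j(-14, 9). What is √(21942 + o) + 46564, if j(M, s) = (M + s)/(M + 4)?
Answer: 46564 + √102030/2 ≈ 46724.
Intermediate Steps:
j(M, s) = (M + s)/(4 + M)
o = 7131/2 (o = 3566 - (-14 + 9)/(4 - 14) = 3566 - (-5)/(-10) = 3566 - (-1)*(-5)/10 = 3566 - 1*½ = 3566 - ½ = 7131/2 ≈ 3565.5)
√(21942 + o) + 46564 = √(21942 + 7131/2) + 46564 = √(51015/2) + 46564 = √102030/2 + 46564 = 46564 + √102030/2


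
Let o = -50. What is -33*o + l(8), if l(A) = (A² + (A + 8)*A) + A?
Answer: 1850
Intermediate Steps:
l(A) = A + A² + A*(8 + A) (l(A) = (A² + (8 + A)*A) + A = (A² + A*(8 + A)) + A = A + A² + A*(8 + A))
-33*o + l(8) = -33*(-50) + 8*(9 + 2*8) = 1650 + 8*(9 + 16) = 1650 + 8*25 = 1650 + 200 = 1850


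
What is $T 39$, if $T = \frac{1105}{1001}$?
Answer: $\frac{3315}{77} \approx 43.052$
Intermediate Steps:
$T = \frac{85}{77}$ ($T = 1105 \cdot \frac{1}{1001} = \frac{85}{77} \approx 1.1039$)
$T 39 = \frac{85}{77} \cdot 39 = \frac{3315}{77}$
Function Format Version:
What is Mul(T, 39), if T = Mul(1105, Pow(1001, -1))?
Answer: Rational(3315, 77) ≈ 43.052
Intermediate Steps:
T = Rational(85, 77) (T = Mul(1105, Rational(1, 1001)) = Rational(85, 77) ≈ 1.1039)
Mul(T, 39) = Mul(Rational(85, 77), 39) = Rational(3315, 77)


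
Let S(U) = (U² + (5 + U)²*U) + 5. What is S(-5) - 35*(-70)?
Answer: 2480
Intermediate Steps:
S(U) = 5 + U² + U*(5 + U)² (S(U) = (U² + U*(5 + U)²) + 5 = 5 + U² + U*(5 + U)²)
S(-5) - 35*(-70) = (5 + (-5)² - 5*(5 - 5)²) - 35*(-70) = (5 + 25 - 5*0²) + 2450 = (5 + 25 - 5*0) + 2450 = (5 + 25 + 0) + 2450 = 30 + 2450 = 2480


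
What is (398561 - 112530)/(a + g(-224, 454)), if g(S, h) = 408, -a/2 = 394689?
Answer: -286031/788970 ≈ -0.36254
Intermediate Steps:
a = -789378 (a = -2*394689 = -789378)
(398561 - 112530)/(a + g(-224, 454)) = (398561 - 112530)/(-789378 + 408) = 286031/(-788970) = 286031*(-1/788970) = -286031/788970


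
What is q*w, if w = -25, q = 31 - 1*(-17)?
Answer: -1200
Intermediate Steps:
q = 48 (q = 31 + 17 = 48)
q*w = 48*(-25) = -1200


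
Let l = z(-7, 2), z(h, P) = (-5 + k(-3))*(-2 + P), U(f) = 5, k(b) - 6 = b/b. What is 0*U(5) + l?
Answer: 0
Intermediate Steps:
k(b) = 7 (k(b) = 6 + b/b = 6 + 1 = 7)
z(h, P) = -4 + 2*P (z(h, P) = (-5 + 7)*(-2 + P) = 2*(-2 + P) = -4 + 2*P)
l = 0 (l = -4 + 2*2 = -4 + 4 = 0)
0*U(5) + l = 0*5 + 0 = 0 + 0 = 0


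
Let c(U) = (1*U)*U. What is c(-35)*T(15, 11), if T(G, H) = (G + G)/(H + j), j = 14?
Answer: 1470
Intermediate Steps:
T(G, H) = 2*G/(14 + H) (T(G, H) = (G + G)/(H + 14) = (2*G)/(14 + H) = 2*G/(14 + H))
c(U) = U**2 (c(U) = U*U = U**2)
c(-35)*T(15, 11) = (-35)**2*(2*15/(14 + 11)) = 1225*(2*15/25) = 1225*(2*15*(1/25)) = 1225*(6/5) = 1470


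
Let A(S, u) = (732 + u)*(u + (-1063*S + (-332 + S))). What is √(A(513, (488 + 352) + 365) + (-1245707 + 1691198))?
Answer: 3*I*√117016970 ≈ 32452.0*I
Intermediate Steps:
A(S, u) = (732 + u)*(-332 + u - 1062*S) (A(S, u) = (732 + u)*(u + (-332 - 1062*S)) = (732 + u)*(-332 + u - 1062*S))
√(A(513, (488 + 352) + 365) + (-1245707 + 1691198)) = √((-243024 + ((488 + 352) + 365)² - 777384*513 + 400*((488 + 352) + 365) - 1062*513*((488 + 352) + 365)) + (-1245707 + 1691198)) = √((-243024 + (840 + 365)² - 398797992 + 400*(840 + 365) - 1062*513*(840 + 365)) + 445491) = √((-243024 + 1205² - 398797992 + 400*1205 - 1062*513*1205) + 445491) = √((-243024 + 1452025 - 398797992 + 482000 - 656491230) + 445491) = √(-1053598221 + 445491) = √(-1053152730) = 3*I*√117016970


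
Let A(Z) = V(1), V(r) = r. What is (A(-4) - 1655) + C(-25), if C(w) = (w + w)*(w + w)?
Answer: 846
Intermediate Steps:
C(w) = 4*w² (C(w) = (2*w)*(2*w) = 4*w²)
A(Z) = 1
(A(-4) - 1655) + C(-25) = (1 - 1655) + 4*(-25)² = -1654 + 4*625 = -1654 + 2500 = 846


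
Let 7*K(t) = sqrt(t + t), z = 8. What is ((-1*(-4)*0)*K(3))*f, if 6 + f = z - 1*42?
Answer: 0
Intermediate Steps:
K(t) = sqrt(2)*sqrt(t)/7 (K(t) = sqrt(t + t)/7 = sqrt(2*t)/7 = (sqrt(2)*sqrt(t))/7 = sqrt(2)*sqrt(t)/7)
f = -40 (f = -6 + (8 - 1*42) = -6 + (8 - 42) = -6 - 34 = -40)
((-1*(-4)*0)*K(3))*f = ((-1*(-4)*0)*(sqrt(2)*sqrt(3)/7))*(-40) = ((4*0)*(sqrt(6)/7))*(-40) = (0*(sqrt(6)/7))*(-40) = 0*(-40) = 0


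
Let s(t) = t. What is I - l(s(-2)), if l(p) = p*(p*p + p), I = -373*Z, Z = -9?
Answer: 3361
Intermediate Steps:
I = 3357 (I = -373*(-9) = 3357)
l(p) = p*(p + p²) (l(p) = p*(p² + p) = p*(p + p²))
I - l(s(-2)) = 3357 - (-2)²*(1 - 2) = 3357 - 4*(-1) = 3357 - 1*(-4) = 3357 + 4 = 3361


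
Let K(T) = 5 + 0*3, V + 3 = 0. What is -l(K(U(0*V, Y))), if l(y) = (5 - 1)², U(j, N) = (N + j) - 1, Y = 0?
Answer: -16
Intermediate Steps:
V = -3 (V = -3 + 0 = -3)
U(j, N) = -1 + N + j
K(T) = 5 (K(T) = 5 + 0 = 5)
l(y) = 16 (l(y) = 4² = 16)
-l(K(U(0*V, Y))) = -1*16 = -16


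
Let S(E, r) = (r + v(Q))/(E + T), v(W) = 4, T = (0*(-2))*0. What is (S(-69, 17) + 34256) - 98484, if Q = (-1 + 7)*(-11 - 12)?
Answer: -1477251/23 ≈ -64228.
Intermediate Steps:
T = 0 (T = 0*0 = 0)
Q = -138 (Q = 6*(-23) = -138)
S(E, r) = (4 + r)/E (S(E, r) = (r + 4)/(E + 0) = (4 + r)/E)
(S(-69, 17) + 34256) - 98484 = ((4 + 17)/(-69) + 34256) - 98484 = (-1/69*21 + 34256) - 98484 = (-7/23 + 34256) - 98484 = 787881/23 - 98484 = -1477251/23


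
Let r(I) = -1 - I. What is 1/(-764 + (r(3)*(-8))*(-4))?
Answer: -1/892 ≈ -0.0011211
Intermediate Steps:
1/(-764 + (r(3)*(-8))*(-4)) = 1/(-764 + ((-1 - 1*3)*(-8))*(-4)) = 1/(-764 + ((-1 - 3)*(-8))*(-4)) = 1/(-764 - 4*(-8)*(-4)) = 1/(-764 + 32*(-4)) = 1/(-764 - 128) = 1/(-892) = -1/892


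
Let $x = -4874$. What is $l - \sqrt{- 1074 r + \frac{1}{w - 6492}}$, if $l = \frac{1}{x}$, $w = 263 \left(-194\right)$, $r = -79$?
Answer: $- \frac{1}{4874} - \frac{\sqrt{280658706132302}}{57514} \approx -291.28$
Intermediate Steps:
$w = -51022$
$l = - \frac{1}{4874}$ ($l = \frac{1}{-4874} = - \frac{1}{4874} \approx -0.00020517$)
$l - \sqrt{- 1074 r + \frac{1}{w - 6492}} = - \frac{1}{4874} - \sqrt{\left(-1074\right) \left(-79\right) + \frac{1}{-51022 - 6492}} = - \frac{1}{4874} - \sqrt{84846 + \frac{1}{-57514}} = - \frac{1}{4874} - \sqrt{84846 - \frac{1}{57514}} = - \frac{1}{4874} - \sqrt{\frac{4879832843}{57514}} = - \frac{1}{4874} - \frac{\sqrt{280658706132302}}{57514}$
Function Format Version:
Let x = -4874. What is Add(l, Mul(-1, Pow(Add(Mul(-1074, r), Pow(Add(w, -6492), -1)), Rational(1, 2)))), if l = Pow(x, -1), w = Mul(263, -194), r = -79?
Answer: Add(Rational(-1, 4874), Mul(Rational(-1, 57514), Pow(280658706132302, Rational(1, 2)))) ≈ -291.28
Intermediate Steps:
w = -51022
l = Rational(-1, 4874) (l = Pow(-4874, -1) = Rational(-1, 4874) ≈ -0.00020517)
Add(l, Mul(-1, Pow(Add(Mul(-1074, r), Pow(Add(w, -6492), -1)), Rational(1, 2)))) = Add(Rational(-1, 4874), Mul(-1, Pow(Add(Mul(-1074, -79), Pow(Add(-51022, -6492), -1)), Rational(1, 2)))) = Add(Rational(-1, 4874), Mul(-1, Pow(Add(84846, Pow(-57514, -1)), Rational(1, 2)))) = Add(Rational(-1, 4874), Mul(-1, Pow(Add(84846, Rational(-1, 57514)), Rational(1, 2)))) = Add(Rational(-1, 4874), Mul(-1, Pow(Rational(4879832843, 57514), Rational(1, 2)))) = Add(Rational(-1, 4874), Mul(-1, Mul(Rational(1, 57514), Pow(280658706132302, Rational(1, 2))))) = Add(Rational(-1, 4874), Mul(Rational(-1, 57514), Pow(280658706132302, Rational(1, 2))))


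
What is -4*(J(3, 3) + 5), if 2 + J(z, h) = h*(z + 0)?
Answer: -48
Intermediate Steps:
J(z, h) = -2 + h*z (J(z, h) = -2 + h*(z + 0) = -2 + h*z)
-4*(J(3, 3) + 5) = -4*((-2 + 3*3) + 5) = -4*((-2 + 9) + 5) = -4*(7 + 5) = -4*12 = -48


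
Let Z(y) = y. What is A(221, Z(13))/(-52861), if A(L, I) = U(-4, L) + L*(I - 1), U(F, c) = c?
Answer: -2873/52861 ≈ -0.054350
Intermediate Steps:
A(L, I) = L + L*(-1 + I) (A(L, I) = L + L*(I - 1) = L + L*(-1 + I))
A(221, Z(13))/(-52861) = (13*221)/(-52861) = 2873*(-1/52861) = -2873/52861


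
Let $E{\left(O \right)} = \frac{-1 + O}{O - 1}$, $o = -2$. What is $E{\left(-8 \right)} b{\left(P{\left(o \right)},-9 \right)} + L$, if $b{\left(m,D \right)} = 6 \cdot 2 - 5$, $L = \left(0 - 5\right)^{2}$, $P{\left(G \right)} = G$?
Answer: $32$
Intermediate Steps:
$L = 25$ ($L = \left(-5\right)^{2} = 25$)
$b{\left(m,D \right)} = 7$ ($b{\left(m,D \right)} = 12 - 5 = 7$)
$E{\left(O \right)} = 1$ ($E{\left(O \right)} = \frac{-1 + O}{-1 + O} = 1$)
$E{\left(-8 \right)} b{\left(P{\left(o \right)},-9 \right)} + L = 1 \cdot 7 + 25 = 7 + 25 = 32$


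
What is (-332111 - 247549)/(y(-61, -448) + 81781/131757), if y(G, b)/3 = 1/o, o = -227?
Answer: -4334239403685/4542254 ≈ -9.5420e+5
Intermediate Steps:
y(G, b) = -3/227 (y(G, b) = 3/(-227) = 3*(-1/227) = -3/227)
(-332111 - 247549)/(y(-61, -448) + 81781/131757) = (-332111 - 247549)/(-3/227 + 81781/131757) = -579660/(-3/227 + 81781*(1/131757)) = -579660/(-3/227 + 81781/131757) = -579660/18169016/29908839 = -579660*29908839/18169016 = -4334239403685/4542254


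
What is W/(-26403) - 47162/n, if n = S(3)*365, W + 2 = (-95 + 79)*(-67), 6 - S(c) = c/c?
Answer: -1247171036/48185475 ≈ -25.883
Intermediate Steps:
S(c) = 5 (S(c) = 6 - c/c = 6 - 1*1 = 6 - 1 = 5)
W = 1070 (W = -2 + (-95 + 79)*(-67) = -2 - 16*(-67) = -2 + 1072 = 1070)
n = 1825 (n = 5*365 = 1825)
W/(-26403) - 47162/n = 1070/(-26403) - 47162/1825 = 1070*(-1/26403) - 47162*1/1825 = -1070/26403 - 47162/1825 = -1247171036/48185475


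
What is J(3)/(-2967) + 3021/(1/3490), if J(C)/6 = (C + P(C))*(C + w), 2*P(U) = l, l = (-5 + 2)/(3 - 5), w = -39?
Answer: 10427314080/989 ≈ 1.0543e+7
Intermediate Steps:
l = 3/2 (l = -3/(-2) = -3*(-1/2) = 3/2 ≈ 1.5000)
P(U) = 3/4 (P(U) = (1/2)*(3/2) = 3/4)
J(C) = 6*(-39 + C)*(3/4 + C) (J(C) = 6*((C + 3/4)*(C - 39)) = 6*((3/4 + C)*(-39 + C)) = 6*((-39 + C)*(3/4 + C)) = 6*(-39 + C)*(3/4 + C))
J(3)/(-2967) + 3021/(1/3490) = (-351/2 + 6*3**2 - 459/2*3)/(-2967) + 3021/(1/3490) = (-351/2 + 6*9 - 1377/2)*(-1/2967) + 3021/(1/3490) = (-351/2 + 54 - 1377/2)*(-1/2967) + 3021*3490 = -810*(-1/2967) + 10543290 = 270/989 + 10543290 = 10427314080/989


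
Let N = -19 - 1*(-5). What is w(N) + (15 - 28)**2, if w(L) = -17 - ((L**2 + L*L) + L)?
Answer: -226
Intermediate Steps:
N = -14 (N = -19 + 5 = -14)
w(L) = -17 - L - 2*L**2 (w(L) = -17 - ((L**2 + L**2) + L) = -17 - (2*L**2 + L) = -17 - (L + 2*L**2) = -17 + (-L - 2*L**2) = -17 - L - 2*L**2)
w(N) + (15 - 28)**2 = (-17 - 1*(-14) - 2*(-14)**2) + (15 - 28)**2 = (-17 + 14 - 2*196) + (-13)**2 = (-17 + 14 - 392) + 169 = -395 + 169 = -226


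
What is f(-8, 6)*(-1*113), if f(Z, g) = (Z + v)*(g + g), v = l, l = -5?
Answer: 17628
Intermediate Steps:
v = -5
f(Z, g) = 2*g*(-5 + Z) (f(Z, g) = (Z - 5)*(g + g) = (-5 + Z)*(2*g) = 2*g*(-5 + Z))
f(-8, 6)*(-1*113) = (2*6*(-5 - 8))*(-1*113) = (2*6*(-13))*(-113) = -156*(-113) = 17628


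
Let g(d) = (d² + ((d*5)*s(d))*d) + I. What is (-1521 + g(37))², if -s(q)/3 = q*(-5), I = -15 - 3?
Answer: 14430919428025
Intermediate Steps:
I = -18
s(q) = 15*q (s(q) = -3*q*(-5) = -(-15)*q = 15*q)
g(d) = -18 + d² + 75*d³ (g(d) = (d² + ((d*5)*(15*d))*d) - 18 = (d² + ((5*d)*(15*d))*d) - 18 = (d² + (75*d²)*d) - 18 = (d² + 75*d³) - 18 = -18 + d² + 75*d³)
(-1521 + g(37))² = (-1521 + (-18 + 37² + 75*37³))² = (-1521 + (-18 + 1369 + 75*50653))² = (-1521 + (-18 + 1369 + 3798975))² = (-1521 + 3800326)² = 3798805² = 14430919428025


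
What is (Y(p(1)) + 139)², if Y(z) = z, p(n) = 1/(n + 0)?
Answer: 19600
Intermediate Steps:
p(n) = 1/n
(Y(p(1)) + 139)² = (1/1 + 139)² = (1 + 139)² = 140² = 19600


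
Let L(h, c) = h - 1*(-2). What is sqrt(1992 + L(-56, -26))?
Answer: sqrt(1938) ≈ 44.023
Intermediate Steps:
L(h, c) = 2 + h (L(h, c) = h + 2 = 2 + h)
sqrt(1992 + L(-56, -26)) = sqrt(1992 + (2 - 56)) = sqrt(1992 - 54) = sqrt(1938)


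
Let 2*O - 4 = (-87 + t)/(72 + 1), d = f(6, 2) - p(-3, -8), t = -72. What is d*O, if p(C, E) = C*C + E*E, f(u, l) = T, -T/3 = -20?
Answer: -1729/146 ≈ -11.842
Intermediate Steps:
T = 60 (T = -3*(-20) = 60)
f(u, l) = 60
p(C, E) = C**2 + E**2
d = -13 (d = 60 - ((-3)**2 + (-8)**2) = 60 - (9 + 64) = 60 - 1*73 = 60 - 73 = -13)
O = 133/146 (O = 2 + ((-87 - 72)/(72 + 1))/2 = 2 + (-159/73)/2 = 2 + (-159*1/73)/2 = 2 + (1/2)*(-159/73) = 2 - 159/146 = 133/146 ≈ 0.91096)
d*O = -13*133/146 = -1729/146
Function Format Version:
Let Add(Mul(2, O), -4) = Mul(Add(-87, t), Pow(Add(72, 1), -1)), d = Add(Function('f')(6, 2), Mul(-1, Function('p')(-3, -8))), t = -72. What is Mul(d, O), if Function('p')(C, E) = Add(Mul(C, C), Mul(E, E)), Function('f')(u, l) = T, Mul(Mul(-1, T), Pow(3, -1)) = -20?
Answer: Rational(-1729, 146) ≈ -11.842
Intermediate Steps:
T = 60 (T = Mul(-3, -20) = 60)
Function('f')(u, l) = 60
Function('p')(C, E) = Add(Pow(C, 2), Pow(E, 2))
d = -13 (d = Add(60, Mul(-1, Add(Pow(-3, 2), Pow(-8, 2)))) = Add(60, Mul(-1, Add(9, 64))) = Add(60, Mul(-1, 73)) = Add(60, -73) = -13)
O = Rational(133, 146) (O = Add(2, Mul(Rational(1, 2), Mul(Add(-87, -72), Pow(Add(72, 1), -1)))) = Add(2, Mul(Rational(1, 2), Mul(-159, Pow(73, -1)))) = Add(2, Mul(Rational(1, 2), Mul(-159, Rational(1, 73)))) = Add(2, Mul(Rational(1, 2), Rational(-159, 73))) = Add(2, Rational(-159, 146)) = Rational(133, 146) ≈ 0.91096)
Mul(d, O) = Mul(-13, Rational(133, 146)) = Rational(-1729, 146)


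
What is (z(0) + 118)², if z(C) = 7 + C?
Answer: 15625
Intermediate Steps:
(z(0) + 118)² = ((7 + 0) + 118)² = (7 + 118)² = 125² = 15625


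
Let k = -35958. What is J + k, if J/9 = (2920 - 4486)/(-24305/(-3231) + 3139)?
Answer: -6303611247/175283 ≈ -35963.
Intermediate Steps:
J = -785133/175283 (J = 9*((2920 - 4486)/(-24305/(-3231) + 3139)) = 9*(-1566/(-24305*(-1/3231) + 3139)) = 9*(-1566/(24305/3231 + 3139)) = 9*(-1566/10166414/3231) = 9*(-1566*3231/10166414) = 9*(-87237/175283) = -785133/175283 ≈ -4.4792)
J + k = -785133/175283 - 35958 = -6303611247/175283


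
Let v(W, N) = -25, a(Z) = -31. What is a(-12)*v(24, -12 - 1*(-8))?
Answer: 775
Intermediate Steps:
a(-12)*v(24, -12 - 1*(-8)) = -31*(-25) = 775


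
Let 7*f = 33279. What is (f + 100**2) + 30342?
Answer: 315673/7 ≈ 45096.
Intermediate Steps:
f = 33279/7 (f = (1/7)*33279 = 33279/7 ≈ 4754.1)
(f + 100**2) + 30342 = (33279/7 + 100**2) + 30342 = (33279/7 + 10000) + 30342 = 103279/7 + 30342 = 315673/7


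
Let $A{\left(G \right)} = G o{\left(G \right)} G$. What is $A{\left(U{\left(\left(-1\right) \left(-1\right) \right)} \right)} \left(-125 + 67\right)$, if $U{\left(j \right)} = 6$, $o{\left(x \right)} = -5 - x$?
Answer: $22968$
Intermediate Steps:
$A{\left(G \right)} = G^{2} \left(-5 - G\right)$ ($A{\left(G \right)} = G \left(-5 - G\right) G = G^{2} \left(-5 - G\right)$)
$A{\left(U{\left(\left(-1\right) \left(-1\right) \right)} \right)} \left(-125 + 67\right) = 6^{2} \left(-5 - 6\right) \left(-125 + 67\right) = 36 \left(-5 - 6\right) \left(-58\right) = 36 \left(-11\right) \left(-58\right) = \left(-396\right) \left(-58\right) = 22968$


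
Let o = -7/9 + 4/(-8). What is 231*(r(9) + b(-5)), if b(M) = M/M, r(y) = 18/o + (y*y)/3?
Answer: 73920/23 ≈ 3213.9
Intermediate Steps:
o = -23/18 (o = -7*⅑ + 4*(-⅛) = -7/9 - ½ = -23/18 ≈ -1.2778)
r(y) = -324/23 + y²/3 (r(y) = 18/(-23/18) + (y*y)/3 = 18*(-18/23) + y²*(⅓) = -324/23 + y²/3)
b(M) = 1
231*(r(9) + b(-5)) = 231*((-324/23 + (⅓)*9²) + 1) = 231*((-324/23 + (⅓)*81) + 1) = 231*((-324/23 + 27) + 1) = 231*(297/23 + 1) = 231*(320/23) = 73920/23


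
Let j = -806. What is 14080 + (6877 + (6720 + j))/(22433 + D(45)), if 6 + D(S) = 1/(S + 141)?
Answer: 58736014966/4171423 ≈ 14081.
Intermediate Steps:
D(S) = -6 + 1/(141 + S) (D(S) = -6 + 1/(S + 141) = -6 + 1/(141 + S))
14080 + (6877 + (6720 + j))/(22433 + D(45)) = 14080 + (6877 + (6720 - 806))/(22433 + (-845 - 6*45)/(141 + 45)) = 14080 + (6877 + 5914)/(22433 + (-845 - 270)/186) = 14080 + 12791/(22433 + (1/186)*(-1115)) = 14080 + 12791/(22433 - 1115/186) = 14080 + 12791/(4171423/186) = 14080 + 12791*(186/4171423) = 14080 + 2379126/4171423 = 58736014966/4171423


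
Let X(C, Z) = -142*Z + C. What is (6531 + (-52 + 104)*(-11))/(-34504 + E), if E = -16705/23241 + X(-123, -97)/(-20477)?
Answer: -2835923597763/16421318471504 ≈ -0.17270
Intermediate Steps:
X(C, Z) = C - 142*Z
E = -659331176/475905957 (E = -16705/23241 + (-123 - 142*(-97))/(-20477) = -16705*1/23241 + (-123 + 13774)*(-1/20477) = -16705/23241 + 13651*(-1/20477) = -16705/23241 - 13651/20477 = -659331176/475905957 ≈ -1.3854)
(6531 + (-52 + 104)*(-11))/(-34504 + E) = (6531 + (-52 + 104)*(-11))/(-34504 - 659331176/475905957) = (6531 + 52*(-11))/(-16421318471504/475905957) = (6531 - 572)*(-475905957/16421318471504) = 5959*(-475905957/16421318471504) = -2835923597763/16421318471504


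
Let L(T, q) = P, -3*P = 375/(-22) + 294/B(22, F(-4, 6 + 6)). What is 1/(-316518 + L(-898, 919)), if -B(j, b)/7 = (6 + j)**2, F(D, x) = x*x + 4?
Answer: -616/194971577 ≈ -3.1594e-6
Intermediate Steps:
F(D, x) = 4 + x**2 (F(D, x) = x**2 + 4 = 4 + x**2)
B(j, b) = -7*(6 + j)**2
P = 3511/616 (P = -(375/(-22) + 294/((-7*(6 + 22)**2)))/3 = -(375*(-1/22) + 294/((-7*28**2)))/3 = -(-375/22 + 294/((-7*784)))/3 = -(-375/22 + 294/(-5488))/3 = -(-375/22 + 294*(-1/5488))/3 = -(-375/22 - 3/56)/3 = -1/3*(-10533/616) = 3511/616 ≈ 5.6997)
L(T, q) = 3511/616
1/(-316518 + L(-898, 919)) = 1/(-316518 + 3511/616) = 1/(-194971577/616) = -616/194971577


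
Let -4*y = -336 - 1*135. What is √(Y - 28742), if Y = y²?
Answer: I*√238031/4 ≈ 121.97*I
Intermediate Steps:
y = 471/4 (y = -(-336 - 1*135)/4 = -(-336 - 135)/4 = -¼*(-471) = 471/4 ≈ 117.75)
Y = 221841/16 (Y = (471/4)² = 221841/16 ≈ 13865.)
√(Y - 28742) = √(221841/16 - 28742) = √(-238031/16) = I*√238031/4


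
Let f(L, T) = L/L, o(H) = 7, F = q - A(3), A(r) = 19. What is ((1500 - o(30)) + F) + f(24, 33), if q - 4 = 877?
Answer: 2356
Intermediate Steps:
q = 881 (q = 4 + 877 = 881)
F = 862 (F = 881 - 1*19 = 881 - 19 = 862)
f(L, T) = 1
((1500 - o(30)) + F) + f(24, 33) = ((1500 - 1*7) + 862) + 1 = ((1500 - 7) + 862) + 1 = (1493 + 862) + 1 = 2355 + 1 = 2356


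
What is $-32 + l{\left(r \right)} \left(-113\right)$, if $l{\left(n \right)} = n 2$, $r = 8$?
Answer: $-1840$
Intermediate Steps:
$l{\left(n \right)} = 2 n$
$-32 + l{\left(r \right)} \left(-113\right) = -32 + 2 \cdot 8 \left(-113\right) = -32 + 16 \left(-113\right) = -32 - 1808 = -1840$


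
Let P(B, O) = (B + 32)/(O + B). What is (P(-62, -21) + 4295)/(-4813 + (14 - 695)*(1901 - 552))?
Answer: -356515/76649006 ≈ -0.0046513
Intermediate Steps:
P(B, O) = (32 + B)/(B + O)
(P(-62, -21) + 4295)/(-4813 + (14 - 695)*(1901 - 552)) = ((32 - 62)/(-62 - 21) + 4295)/(-4813 + (14 - 695)*(1901 - 552)) = (-30/(-83) + 4295)/(-4813 - 681*1349) = (-1/83*(-30) + 4295)/(-4813 - 918669) = (30/83 + 4295)/(-923482) = (356515/83)*(-1/923482) = -356515/76649006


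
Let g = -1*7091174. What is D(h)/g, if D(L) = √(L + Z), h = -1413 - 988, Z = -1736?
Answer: -I*√4137/7091174 ≈ -9.0704e-6*I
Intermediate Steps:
h = -2401
D(L) = √(-1736 + L) (D(L) = √(L - 1736) = √(-1736 + L))
g = -7091174
D(h)/g = √(-1736 - 2401)/(-7091174) = √(-4137)*(-1/7091174) = (I*√4137)*(-1/7091174) = -I*√4137/7091174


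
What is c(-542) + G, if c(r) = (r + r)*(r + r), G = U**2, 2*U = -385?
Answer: 4848449/4 ≈ 1.2121e+6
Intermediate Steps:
U = -385/2 (U = (1/2)*(-385) = -385/2 ≈ -192.50)
G = 148225/4 (G = (-385/2)**2 = 148225/4 ≈ 37056.)
c(r) = 4*r**2 (c(r) = (2*r)*(2*r) = 4*r**2)
c(-542) + G = 4*(-542)**2 + 148225/4 = 4*293764 + 148225/4 = 1175056 + 148225/4 = 4848449/4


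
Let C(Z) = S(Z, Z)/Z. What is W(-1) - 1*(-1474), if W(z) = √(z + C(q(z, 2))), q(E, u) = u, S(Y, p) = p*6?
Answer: 1474 + √5 ≈ 1476.2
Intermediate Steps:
S(Y, p) = 6*p
C(Z) = 6 (C(Z) = (6*Z)/Z = 6)
W(z) = √(6 + z) (W(z) = √(z + 6) = √(6 + z))
W(-1) - 1*(-1474) = √(6 - 1) - 1*(-1474) = √5 + 1474 = 1474 + √5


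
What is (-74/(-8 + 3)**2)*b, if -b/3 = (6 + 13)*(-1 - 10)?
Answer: -46398/25 ≈ -1855.9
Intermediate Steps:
b = 627 (b = -3*(6 + 13)*(-1 - 10) = -57*(-11) = -3*(-209) = 627)
(-74/(-8 + 3)**2)*b = -74/(-8 + 3)**2*627 = -74/((-5)**2)*627 = -74/25*627 = -46398/25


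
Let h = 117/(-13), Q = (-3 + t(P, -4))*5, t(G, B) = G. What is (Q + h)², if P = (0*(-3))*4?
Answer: 576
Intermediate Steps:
P = 0 (P = 0*4 = 0)
Q = -15 (Q = (-3 + 0)*5 = -3*5 = -15)
h = -9 (h = 117*(-1/13) = -9)
(Q + h)² = (-15 - 9)² = (-24)² = 576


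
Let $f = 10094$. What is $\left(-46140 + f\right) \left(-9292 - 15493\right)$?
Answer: $893400110$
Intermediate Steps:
$\left(-46140 + f\right) \left(-9292 - 15493\right) = \left(-46140 + 10094\right) \left(-9292 - 15493\right) = \left(-36046\right) \left(-24785\right) = 893400110$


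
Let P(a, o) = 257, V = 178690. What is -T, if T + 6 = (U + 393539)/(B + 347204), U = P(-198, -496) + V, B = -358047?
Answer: 637544/10843 ≈ 58.798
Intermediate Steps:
U = 178947 (U = 257 + 178690 = 178947)
T = -637544/10843 (T = -6 + (178947 + 393539)/(-358047 + 347204) = -6 + 572486/(-10843) = -6 + 572486*(-1/10843) = -6 - 572486/10843 = -637544/10843 ≈ -58.798)
-T = -1*(-637544/10843) = 637544/10843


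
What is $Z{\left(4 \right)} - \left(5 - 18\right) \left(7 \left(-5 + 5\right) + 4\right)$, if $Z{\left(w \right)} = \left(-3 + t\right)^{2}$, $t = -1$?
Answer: $68$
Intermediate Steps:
$Z{\left(w \right)} = 16$ ($Z{\left(w \right)} = \left(-3 - 1\right)^{2} = \left(-4\right)^{2} = 16$)
$Z{\left(4 \right)} - \left(5 - 18\right) \left(7 \left(-5 + 5\right) + 4\right) = 16 - \left(5 - 18\right) \left(7 \left(-5 + 5\right) + 4\right) = 16 - \left(5 - 18\right) \left(7 \cdot 0 + 4\right) = 16 - - 13 \left(0 + 4\right) = 16 - \left(-13\right) 4 = 16 - -52 = 16 + 52 = 68$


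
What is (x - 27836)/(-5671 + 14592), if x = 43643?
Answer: 1437/811 ≈ 1.7719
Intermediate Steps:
(x - 27836)/(-5671 + 14592) = (43643 - 27836)/(-5671 + 14592) = 15807/8921 = 15807*(1/8921) = 1437/811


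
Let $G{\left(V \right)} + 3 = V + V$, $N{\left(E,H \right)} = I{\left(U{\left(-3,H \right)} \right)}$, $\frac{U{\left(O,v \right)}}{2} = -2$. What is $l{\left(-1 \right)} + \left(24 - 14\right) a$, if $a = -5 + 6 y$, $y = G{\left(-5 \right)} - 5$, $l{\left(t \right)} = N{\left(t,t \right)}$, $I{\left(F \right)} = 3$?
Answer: $-1127$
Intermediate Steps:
$U{\left(O,v \right)} = -4$ ($U{\left(O,v \right)} = 2 \left(-2\right) = -4$)
$N{\left(E,H \right)} = 3$
$l{\left(t \right)} = 3$
$G{\left(V \right)} = -3 + 2 V$ ($G{\left(V \right)} = -3 + \left(V + V\right) = -3 + 2 V$)
$y = -18$ ($y = \left(-3 + 2 \left(-5\right)\right) - 5 = \left(-3 - 10\right) - 5 = -13 - 5 = -18$)
$a = -113$ ($a = -5 + 6 \left(-18\right) = -5 - 108 = -113$)
$l{\left(-1 \right)} + \left(24 - 14\right) a = 3 + \left(24 - 14\right) \left(-113\right) = 3 + 10 \left(-113\right) = 3 - 1130 = -1127$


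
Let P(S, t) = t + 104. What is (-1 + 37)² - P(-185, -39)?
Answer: 1231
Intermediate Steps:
P(S, t) = 104 + t
(-1 + 37)² - P(-185, -39) = (-1 + 37)² - (104 - 39) = 36² - 1*65 = 1296 - 65 = 1231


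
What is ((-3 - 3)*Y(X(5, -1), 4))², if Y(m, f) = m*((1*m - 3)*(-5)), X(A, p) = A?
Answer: 90000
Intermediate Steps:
Y(m, f) = m*(15 - 5*m) (Y(m, f) = m*((m - 3)*(-5)) = m*((-3 + m)*(-5)) = m*(15 - 5*m))
((-3 - 3)*Y(X(5, -1), 4))² = ((-3 - 3)*(5*5*(3 - 1*5)))² = (-30*5*(3 - 5))² = (-30*5*(-2))² = (-6*(-50))² = 300² = 90000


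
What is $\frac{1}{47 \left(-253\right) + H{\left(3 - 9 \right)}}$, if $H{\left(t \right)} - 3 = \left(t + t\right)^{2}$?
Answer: $- \frac{1}{11744} \approx -8.515 \cdot 10^{-5}$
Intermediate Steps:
$H{\left(t \right)} = 3 + 4 t^{2}$ ($H{\left(t \right)} = 3 + \left(t + t\right)^{2} = 3 + \left(2 t\right)^{2} = 3 + 4 t^{2}$)
$\frac{1}{47 \left(-253\right) + H{\left(3 - 9 \right)}} = \frac{1}{47 \left(-253\right) + \left(3 + 4 \left(3 - 9\right)^{2}\right)} = \frac{1}{-11891 + \left(3 + 4 \left(3 - 9\right)^{2}\right)} = \frac{1}{-11891 + \left(3 + 4 \left(-6\right)^{2}\right)} = \frac{1}{-11891 + \left(3 + 4 \cdot 36\right)} = \frac{1}{-11891 + \left(3 + 144\right)} = \frac{1}{-11891 + 147} = \frac{1}{-11744} = - \frac{1}{11744}$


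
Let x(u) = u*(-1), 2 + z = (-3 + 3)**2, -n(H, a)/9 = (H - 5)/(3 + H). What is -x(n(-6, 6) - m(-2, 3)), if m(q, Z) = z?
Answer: -31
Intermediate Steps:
n(H, a) = -9*(-5 + H)/(3 + H) (n(H, a) = -9*(H - 5)/(3 + H) = -9*(-5 + H)/(3 + H))
z = -2 (z = -2 + (-3 + 3)**2 = -2 + 0**2 = -2 + 0 = -2)
m(q, Z) = -2
x(u) = -u
-x(n(-6, 6) - m(-2, 3)) = -(-1)*(9*(5 - 1*(-6))/(3 - 6) - 1*(-2)) = -(-1)*(9*(5 + 6)/(-3) + 2) = -(-1)*(9*(-1/3)*11 + 2) = -(-1)*(-33 + 2) = -(-1)*(-31) = -1*31 = -31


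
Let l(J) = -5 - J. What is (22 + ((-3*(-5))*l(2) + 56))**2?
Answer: 729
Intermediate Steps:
(22 + ((-3*(-5))*l(2) + 56))**2 = (22 + ((-3*(-5))*(-5 - 1*2) + 56))**2 = (22 + (15*(-5 - 2) + 56))**2 = (22 + (15*(-7) + 56))**2 = (22 + (-105 + 56))**2 = (22 - 49)**2 = (-27)**2 = 729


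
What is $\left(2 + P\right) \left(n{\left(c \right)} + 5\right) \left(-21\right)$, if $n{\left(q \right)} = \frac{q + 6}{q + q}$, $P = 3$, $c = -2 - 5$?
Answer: $- \frac{1065}{2} \approx -532.5$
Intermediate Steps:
$c = -7$ ($c = -2 - 5 = -7$)
$n{\left(q \right)} = \frac{6 + q}{2 q}$
$\left(2 + P\right) \left(n{\left(c \right)} + 5\right) \left(-21\right) = \left(2 + 3\right) \left(\frac{6 - 7}{2 \left(-7\right)} + 5\right) \left(-21\right) = 5 \left(\frac{1}{2} \left(- \frac{1}{7}\right) \left(-1\right) + 5\right) \left(-21\right) = 5 \left(\frac{1}{14} + 5\right) \left(-21\right) = 5 \cdot \frac{71}{14} \left(-21\right) = \frac{355}{14} \left(-21\right) = - \frac{1065}{2}$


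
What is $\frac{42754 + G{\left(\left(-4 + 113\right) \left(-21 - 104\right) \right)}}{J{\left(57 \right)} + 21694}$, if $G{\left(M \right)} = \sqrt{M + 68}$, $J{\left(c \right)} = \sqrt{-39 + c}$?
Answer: $\frac{42754 + i \sqrt{13557}}{21694 + 3 \sqrt{2}} \approx 1.9704 + 0.0053661 i$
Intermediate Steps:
$G{\left(M \right)} = \sqrt{68 + M}$
$\frac{42754 + G{\left(\left(-4 + 113\right) \left(-21 - 104\right) \right)}}{J{\left(57 \right)} + 21694} = \frac{42754 + \sqrt{68 + \left(-4 + 113\right) \left(-21 - 104\right)}}{\sqrt{-39 + 57} + 21694} = \frac{42754 + \sqrt{68 + 109 \left(-125\right)}}{\sqrt{18} + 21694} = \frac{42754 + \sqrt{68 - 13625}}{3 \sqrt{2} + 21694} = \frac{42754 + \sqrt{-13557}}{21694 + 3 \sqrt{2}} = \frac{42754 + i \sqrt{13557}}{21694 + 3 \sqrt{2}}$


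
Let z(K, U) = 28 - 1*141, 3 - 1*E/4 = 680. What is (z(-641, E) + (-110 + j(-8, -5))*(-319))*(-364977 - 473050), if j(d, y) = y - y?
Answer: -29311670379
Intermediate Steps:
j(d, y) = 0
E = -2708 (E = 12 - 4*680 = 12 - 2720 = -2708)
z(K, U) = -113 (z(K, U) = 28 - 141 = -113)
(z(-641, E) + (-110 + j(-8, -5))*(-319))*(-364977 - 473050) = (-113 + (-110 + 0)*(-319))*(-364977 - 473050) = (-113 - 110*(-319))*(-838027) = (-113 + 35090)*(-838027) = 34977*(-838027) = -29311670379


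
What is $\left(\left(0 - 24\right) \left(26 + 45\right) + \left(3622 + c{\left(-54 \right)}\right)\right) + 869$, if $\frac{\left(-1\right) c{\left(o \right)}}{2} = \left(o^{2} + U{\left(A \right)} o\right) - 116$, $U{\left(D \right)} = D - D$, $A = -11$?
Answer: $-2813$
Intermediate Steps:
$U{\left(D \right)} = 0$
$c{\left(o \right)} = 232 - 2 o^{2}$ ($c{\left(o \right)} = - 2 \left(\left(o^{2} + 0 o\right) - 116\right) = - 2 \left(\left(o^{2} + 0\right) - 116\right) = - 2 \left(o^{2} - 116\right) = - 2 \left(-116 + o^{2}\right) = 232 - 2 o^{2}$)
$\left(\left(0 - 24\right) \left(26 + 45\right) + \left(3622 + c{\left(-54 \right)}\right)\right) + 869 = \left(\left(0 - 24\right) \left(26 + 45\right) + \left(3622 + \left(232 - 2 \left(-54\right)^{2}\right)\right)\right) + 869 = \left(\left(0 - 24\right) 71 + \left(3622 + \left(232 - 5832\right)\right)\right) + 869 = \left(\left(-24\right) 71 + \left(3622 + \left(232 - 5832\right)\right)\right) + 869 = \left(-1704 + \left(3622 - 5600\right)\right) + 869 = \left(-1704 - 1978\right) + 869 = -3682 + 869 = -2813$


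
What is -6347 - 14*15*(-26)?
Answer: -887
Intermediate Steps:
-6347 - 14*15*(-26) = -6347 - 210*(-26) = -6347 - 1*(-5460) = -6347 + 5460 = -887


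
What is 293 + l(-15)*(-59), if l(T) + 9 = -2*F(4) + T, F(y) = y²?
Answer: 3597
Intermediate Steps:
l(T) = -41 + T (l(T) = -9 + (-2*4² + T) = -9 + (-2*16 + T) = -9 + (-32 + T) = -41 + T)
293 + l(-15)*(-59) = 293 + (-41 - 15)*(-59) = 293 - 56*(-59) = 293 + 3304 = 3597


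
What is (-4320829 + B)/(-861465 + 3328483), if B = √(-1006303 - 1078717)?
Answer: -4320829/2467018 + I*√521255/1233509 ≈ -1.7514 + 0.00058531*I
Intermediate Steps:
B = 2*I*√521255 (B = √(-2085020) = 2*I*√521255 ≈ 1444.0*I)
(-4320829 + B)/(-861465 + 3328483) = (-4320829 + 2*I*√521255)/(-861465 + 3328483) = (-4320829 + 2*I*√521255)/2467018 = (-4320829 + 2*I*√521255)*(1/2467018) = -4320829/2467018 + I*√521255/1233509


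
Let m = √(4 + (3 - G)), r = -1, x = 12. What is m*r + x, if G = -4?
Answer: 12 - √11 ≈ 8.6834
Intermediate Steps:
m = √11 (m = √(4 + (3 - 1*(-4))) = √(4 + (3 + 4)) = √(4 + 7) = √11 ≈ 3.3166)
m*r + x = √11*(-1) + 12 = -√11 + 12 = 12 - √11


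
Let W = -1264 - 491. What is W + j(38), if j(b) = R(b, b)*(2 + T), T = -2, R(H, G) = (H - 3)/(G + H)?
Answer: -1755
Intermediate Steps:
R(H, G) = (-3 + H)/(G + H)
W = -1755
j(b) = 0 (j(b) = ((-3 + b)/(b + b))*(2 - 2) = ((-3 + b)/((2*b)))*0 = ((1/(2*b))*(-3 + b))*0 = ((-3 + b)/(2*b))*0 = 0)
W + j(38) = -1755 + 0 = -1755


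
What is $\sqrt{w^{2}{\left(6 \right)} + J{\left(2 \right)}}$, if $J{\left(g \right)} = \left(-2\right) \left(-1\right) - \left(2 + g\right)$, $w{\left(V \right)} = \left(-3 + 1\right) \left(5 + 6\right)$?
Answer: $\sqrt{482} \approx 21.954$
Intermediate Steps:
$w{\left(V \right)} = -22$ ($w{\left(V \right)} = \left(-2\right) 11 = -22$)
$J{\left(g \right)} = - g$ ($J{\left(g \right)} = 2 - \left(2 + g\right) = - g$)
$\sqrt{w^{2}{\left(6 \right)} + J{\left(2 \right)}} = \sqrt{\left(-22\right)^{2} - 2} = \sqrt{484 - 2} = \sqrt{482}$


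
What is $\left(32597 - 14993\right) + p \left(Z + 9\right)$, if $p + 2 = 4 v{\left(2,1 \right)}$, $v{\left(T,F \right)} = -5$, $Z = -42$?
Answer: $18330$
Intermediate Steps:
$p = -22$ ($p = -2 + 4 \left(-5\right) = -2 - 20 = -22$)
$\left(32597 - 14993\right) + p \left(Z + 9\right) = \left(32597 - 14993\right) - 22 \left(-42 + 9\right) = 17604 - -726 = 17604 + 726 = 18330$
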